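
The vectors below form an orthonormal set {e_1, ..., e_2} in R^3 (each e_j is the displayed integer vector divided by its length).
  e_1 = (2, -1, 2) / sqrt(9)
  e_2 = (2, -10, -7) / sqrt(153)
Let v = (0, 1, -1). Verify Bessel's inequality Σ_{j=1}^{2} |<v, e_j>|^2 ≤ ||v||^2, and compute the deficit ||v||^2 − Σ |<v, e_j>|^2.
Σ |<v, e_j>|^2 = 18/17; ||v||^2 = 2; deficit = 16/17

Write each e_j = u_j / sqrt(<u_j, u_j>) where u_j is the displayed integer vector. Then <v, e_j> = <v, u_j> / sqrt(<u_j, u_j>), so |<v, e_j>|^2 = <v, u_j>^2 / <u_j, u_j>.
Coefficients: <v, e_1> = -3/sqrt(9), <v, e_2> = -3/sqrt(153).
Square and sum: Σ |<v, e_j>|^2 = 18/17.
Compute ||v||^2 = v·v = 2.
Deficit = 2 − 18/17 = 16/17 ≥ 0, confirming Bessel's inequality. (The deficit equals ||v − Σ <v,e_j> e_j||^2, the squared distance from v to span{e_j}.)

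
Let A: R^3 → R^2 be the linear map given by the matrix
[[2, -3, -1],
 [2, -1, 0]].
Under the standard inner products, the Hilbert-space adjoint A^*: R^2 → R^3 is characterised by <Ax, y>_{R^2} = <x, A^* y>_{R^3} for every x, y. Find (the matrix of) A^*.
A^* = A^T =
[[2, 2],
 [-3, -1],
 [-1, 0]]

For real matrices with standard dot products, the defining identity <Ax, y> = <x, A^* y> gives (Ax)^T y = x^T (A^*) y, i.e. x^T A^T y = x^T (A^*) y. Since this holds for all x, y, we must have A^* = A^T. Therefore
A^* =
[[2, 2],
 [-3, -1],
 [-1, 0]].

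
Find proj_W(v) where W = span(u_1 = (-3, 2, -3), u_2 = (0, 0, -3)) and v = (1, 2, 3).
proj_W(v) = (-3/13, 2/13, 3)

Set up U = [u_1 | ... | u_2] ∈ R^(3×2). The projector onto W = col(U) is P = U (U^T U)^(-1) U^T.
Compute U^T U =
  [22, 9]
  [9, 9],
and U^T v = (-8, -9).
Solve U^T U · c = U^T v for the coefficients: c = (1/13, -14/13). The projection is proj_W(v) = U c.
Check: (v - proj_W(v)) · u_1 = 0  (should be 0).
Check: (v - proj_W(v)) · u_2 = 0  (should be 0).
Result: proj_W(v) = (-3/13, 2/13, 3).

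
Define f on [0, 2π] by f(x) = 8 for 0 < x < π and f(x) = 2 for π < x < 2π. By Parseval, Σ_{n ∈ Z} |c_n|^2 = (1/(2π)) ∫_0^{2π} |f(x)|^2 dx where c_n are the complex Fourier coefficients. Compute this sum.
Σ |c_n|^2 = 34

Parseval equates the L^2 energy of f (normalised by 1/(2π)) with the ℓ^2 sum of its Fourier coefficients: (1/(2π)) ∫_0^{2π} |f|^2 = Σ |c_n|^2.
Compute the left side: (1/(2π)) [∫_0^π 8^2 dx + ∫_π^{2π} 2^2 dx] = (1/(2π)) · (64π + 4π) = (64 + 4)/2 = 34.
So Σ_{n ∈ Z} |c_n|^2 = 34.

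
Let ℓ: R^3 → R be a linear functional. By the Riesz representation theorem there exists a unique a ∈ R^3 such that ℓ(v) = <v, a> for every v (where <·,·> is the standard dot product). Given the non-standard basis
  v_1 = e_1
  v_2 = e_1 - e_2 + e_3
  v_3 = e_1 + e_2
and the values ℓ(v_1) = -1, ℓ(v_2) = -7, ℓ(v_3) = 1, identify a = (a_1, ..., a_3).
a = (-1, 2, -4)

Write a = (a_1, ..., a_3) in the standard basis. For each basis vector v_i, ℓ(v_i) = <v_i, a> is a linear equation in the a_j's. Collect the n equations into a matrix system V a = ℓ, where row i of V is v_i (expressed in the standard basis). Since V is invertible (lower-triangular with 1s on the diagonal, up to permutation), solve by back-substitution:
  V =
[[1, 0, 0],
 [1, -1, 1],
 [1, 1, 0]]
  V a = (-1, -7, 1)
Solving gives a = (-1, 2, -4).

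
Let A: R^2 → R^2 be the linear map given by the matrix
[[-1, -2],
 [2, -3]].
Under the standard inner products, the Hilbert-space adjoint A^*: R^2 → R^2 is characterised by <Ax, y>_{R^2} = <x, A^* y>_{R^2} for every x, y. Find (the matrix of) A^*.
A^* = A^T =
[[-1, 2],
 [-2, -3]]

For real matrices with standard dot products, the defining identity <Ax, y> = <x, A^* y> gives (Ax)^T y = x^T (A^*) y, i.e. x^T A^T y = x^T (A^*) y. Since this holds for all x, y, we must have A^* = A^T. Therefore
A^* =
[[-1, 2],
 [-2, -3]].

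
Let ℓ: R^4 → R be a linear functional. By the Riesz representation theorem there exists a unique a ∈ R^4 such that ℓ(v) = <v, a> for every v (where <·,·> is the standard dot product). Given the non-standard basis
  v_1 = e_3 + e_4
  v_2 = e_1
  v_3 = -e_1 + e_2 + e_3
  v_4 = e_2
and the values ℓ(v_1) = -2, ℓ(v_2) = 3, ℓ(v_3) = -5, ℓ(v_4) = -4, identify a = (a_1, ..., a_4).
a = (3, -4, 2, -4)

Write a = (a_1, ..., a_4) in the standard basis. For each basis vector v_i, ℓ(v_i) = <v_i, a> is a linear equation in the a_j's. Collect the n equations into a matrix system V a = ℓ, where row i of V is v_i (expressed in the standard basis). Since V is invertible (lower-triangular with 1s on the diagonal, up to permutation), solve by back-substitution:
  V =
[[0, 0, 1, 1],
 [1, 0, 0, 0],
 [-1, 1, 1, 0],
 [0, 1, 0, 0]]
  V a = (-2, 3, -5, -4)
Solving gives a = (3, -4, 2, -4).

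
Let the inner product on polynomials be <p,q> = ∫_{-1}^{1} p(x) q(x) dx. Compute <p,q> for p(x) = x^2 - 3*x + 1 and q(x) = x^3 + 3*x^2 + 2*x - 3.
<p,q> = -10

Expand the product: p(x)·q(x) = x^5 - 6*x^3 - 6*x^2 + 11*x - 3.
∫_{-1}^{1} of each monomial x^k gives [2/(k+1) if k even, 0 if k odd]. Integrating term-by-term (or equivalently evaluating the antiderivative F(x) = x^6/6 - 3*x^4/2 - 2*x^3 + 11*x^2/2 - 3*x at the endpoints):
  F(1) − F(−1) = -5/6 − (55/6) = -10.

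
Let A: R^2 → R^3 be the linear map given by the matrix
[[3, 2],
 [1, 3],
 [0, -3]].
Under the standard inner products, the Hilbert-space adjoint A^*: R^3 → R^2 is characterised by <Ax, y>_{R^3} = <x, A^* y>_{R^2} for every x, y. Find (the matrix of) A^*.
A^* = A^T =
[[3, 1, 0],
 [2, 3, -3]]

For real matrices with standard dot products, the defining identity <Ax, y> = <x, A^* y> gives (Ax)^T y = x^T (A^*) y, i.e. x^T A^T y = x^T (A^*) y. Since this holds for all x, y, we must have A^* = A^T. Therefore
A^* =
[[3, 1, 0],
 [2, 3, -3]].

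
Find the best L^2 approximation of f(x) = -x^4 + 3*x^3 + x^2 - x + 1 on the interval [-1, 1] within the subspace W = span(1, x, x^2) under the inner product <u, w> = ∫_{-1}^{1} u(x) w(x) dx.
g(x) = x^2/7 + 4*x/5 + 38/35

The best approximation g ∈ W is the orthogonal projection of f onto W. Writing g = a_0 + a_1 x + a_2 x^2, the coefficients solve the normal equations G · a = b where
  G_{ij} = <φ_i, φ_j> and b_i = <f, φ_i>, with φ_0 = 1, φ_1 = x, φ_2 = x^2.
G =
  [2, 0, 2/3]
  [0, 2/3, 0]
  [2/3, 0, 2/5],
b = (34/15, 8/15, 82/105).
Solving gives a_0 = 38/35, a_1 = 4/5, a_2 = 1/7, so
  g(x) = x^2/7 + 4*x/5 + 38/35.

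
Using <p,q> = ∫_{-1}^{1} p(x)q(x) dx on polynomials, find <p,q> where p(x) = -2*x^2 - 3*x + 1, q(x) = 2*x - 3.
<p,q> = -6

Expand the product: p(x)·q(x) = -4*x^3 + 11*x - 3.
∫_{-1}^{1} of each monomial x^k gives [2/(k+1) if k even, 0 if k odd]. Integrating term-by-term (or equivalently evaluating the antiderivative F(x) = -x^4 + 11*x^2/2 - 3*x at the endpoints):
  F(1) − F(−1) = 3/2 − (15/2) = -6.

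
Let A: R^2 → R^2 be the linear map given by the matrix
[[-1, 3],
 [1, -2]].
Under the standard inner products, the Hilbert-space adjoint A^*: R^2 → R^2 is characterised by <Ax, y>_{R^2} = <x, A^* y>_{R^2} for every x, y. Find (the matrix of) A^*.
A^* = A^T =
[[-1, 1],
 [3, -2]]

For real matrices with standard dot products, the defining identity <Ax, y> = <x, A^* y> gives (Ax)^T y = x^T (A^*) y, i.e. x^T A^T y = x^T (A^*) y. Since this holds for all x, y, we must have A^* = A^T. Therefore
A^* =
[[-1, 1],
 [3, -2]].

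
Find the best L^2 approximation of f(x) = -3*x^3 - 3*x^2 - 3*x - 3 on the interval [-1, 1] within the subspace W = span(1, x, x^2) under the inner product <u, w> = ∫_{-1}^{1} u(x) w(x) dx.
g(x) = -3*x^2 - 24*x/5 - 3

The best approximation g ∈ W is the orthogonal projection of f onto W. Writing g = a_0 + a_1 x + a_2 x^2, the coefficients solve the normal equations G · a = b where
  G_{ij} = <φ_i, φ_j> and b_i = <f, φ_i>, with φ_0 = 1, φ_1 = x, φ_2 = x^2.
G =
  [2, 0, 2/3]
  [0, 2/3, 0]
  [2/3, 0, 2/5],
b = (-8, -16/5, -16/5).
Solving gives a_0 = -3, a_1 = -24/5, a_2 = -3, so
  g(x) = -3*x^2 - 24*x/5 - 3.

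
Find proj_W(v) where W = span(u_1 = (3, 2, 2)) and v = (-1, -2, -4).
proj_W(v) = (-45/17, -30/17, -30/17)

Set up U = [u_1 | ... | u_1] ∈ R^(3×1). The projector onto W = col(U) is P = U (U^T U)^(-1) U^T.
Compute U^T U =
  [17],
and U^T v = (-15).
Solve U^T U · c = U^T v for the coefficients: c = (-15/17). The projection is proj_W(v) = U c.
Check: (v - proj_W(v)) · u_1 = 0  (should be 0).
Result: proj_W(v) = (-45/17, -30/17, -30/17).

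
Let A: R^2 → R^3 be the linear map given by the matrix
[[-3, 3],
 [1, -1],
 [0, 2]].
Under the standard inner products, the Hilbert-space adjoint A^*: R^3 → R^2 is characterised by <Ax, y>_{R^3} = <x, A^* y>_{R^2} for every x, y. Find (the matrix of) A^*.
A^* = A^T =
[[-3, 1, 0],
 [3, -1, 2]]

For real matrices with standard dot products, the defining identity <Ax, y> = <x, A^* y> gives (Ax)^T y = x^T (A^*) y, i.e. x^T A^T y = x^T (A^*) y. Since this holds for all x, y, we must have A^* = A^T. Therefore
A^* =
[[-3, 1, 0],
 [3, -1, 2]].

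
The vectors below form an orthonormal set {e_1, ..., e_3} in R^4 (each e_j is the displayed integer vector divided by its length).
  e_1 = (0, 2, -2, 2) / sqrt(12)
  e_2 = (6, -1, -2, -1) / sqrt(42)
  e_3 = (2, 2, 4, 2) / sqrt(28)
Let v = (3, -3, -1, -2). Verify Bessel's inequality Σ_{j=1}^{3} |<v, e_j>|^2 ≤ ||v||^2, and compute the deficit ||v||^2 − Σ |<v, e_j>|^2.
Σ |<v, e_j>|^2 = 45/2; ||v||^2 = 23; deficit = 1/2

Write each e_j = u_j / sqrt(<u_j, u_j>) where u_j is the displayed integer vector. Then <v, e_j> = <v, u_j> / sqrt(<u_j, u_j>), so |<v, e_j>|^2 = <v, u_j>^2 / <u_j, u_j>.
Coefficients: <v, e_1> = -8/sqrt(12), <v, e_2> = 25/sqrt(42), <v, e_3> = -8/sqrt(28).
Square and sum: Σ |<v, e_j>|^2 = 45/2.
Compute ||v||^2 = v·v = 23.
Deficit = 23 − 45/2 = 1/2 ≥ 0, confirming Bessel's inequality. (The deficit equals ||v − Σ <v,e_j> e_j||^2, the squared distance from v to span{e_j}.)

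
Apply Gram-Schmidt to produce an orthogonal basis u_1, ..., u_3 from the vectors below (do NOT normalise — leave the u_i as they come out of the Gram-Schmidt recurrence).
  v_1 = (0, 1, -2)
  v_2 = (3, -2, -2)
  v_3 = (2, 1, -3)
Orthogonal basis:
  u_1 = (0, 1, -2)
  u_2 = (3, -12/5, -6/5)
  u_3 = (2/3, 2/3, 1/3)

Apply the Gram-Schmidt recurrence
  u_1 = v_1
  u_i = v_i − Σ_{j<i} ((v_i · u_j) / (u_j · u_j)) · u_j.

Step by step this gives:
  u_1 = (0, 1, -2)
  u_2 = (3, -12/5, -6/5)
  u_3 = (2/3, 2/3, 1/3)

Orthogonality check:
  u_2 · u_1 = 0 (should be 0)
  u_3 · u_1 = 0 (should be 0)
  u_3 · u_2 = 0 (should be 0)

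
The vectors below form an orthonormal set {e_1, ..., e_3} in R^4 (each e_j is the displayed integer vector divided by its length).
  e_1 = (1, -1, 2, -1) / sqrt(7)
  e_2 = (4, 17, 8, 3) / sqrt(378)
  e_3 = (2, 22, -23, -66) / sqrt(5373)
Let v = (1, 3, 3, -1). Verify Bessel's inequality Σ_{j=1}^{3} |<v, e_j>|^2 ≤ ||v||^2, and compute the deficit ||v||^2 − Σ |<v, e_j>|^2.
Σ |<v, e_j>|^2 = 3908/199; ||v||^2 = 20; deficit = 72/199

Write each e_j = u_j / sqrt(<u_j, u_j>) where u_j is the displayed integer vector. Then <v, e_j> = <v, u_j> / sqrt(<u_j, u_j>), so |<v, e_j>|^2 = <v, u_j>^2 / <u_j, u_j>.
Coefficients: <v, e_1> = 5/sqrt(7), <v, e_2> = 76/sqrt(378), <v, e_3> = 65/sqrt(5373).
Square and sum: Σ |<v, e_j>|^2 = 3908/199.
Compute ||v||^2 = v·v = 20.
Deficit = 20 − 3908/199 = 72/199 ≥ 0, confirming Bessel's inequality. (The deficit equals ||v − Σ <v,e_j> e_j||^2, the squared distance from v to span{e_j}.)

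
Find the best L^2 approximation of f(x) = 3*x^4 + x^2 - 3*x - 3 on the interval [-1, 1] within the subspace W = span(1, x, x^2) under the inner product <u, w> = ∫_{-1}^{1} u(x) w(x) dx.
g(x) = 25*x^2/7 - 3*x - 114/35

The best approximation g ∈ W is the orthogonal projection of f onto W. Writing g = a_0 + a_1 x + a_2 x^2, the coefficients solve the normal equations G · a = b where
  G_{ij} = <φ_i, φ_j> and b_i = <f, φ_i>, with φ_0 = 1, φ_1 = x, φ_2 = x^2.
G =
  [2, 0, 2/3]
  [0, 2/3, 0]
  [2/3, 0, 2/5],
b = (-62/15, -2, -26/35).
Solving gives a_0 = -114/35, a_1 = -3, a_2 = 25/7, so
  g(x) = 25*x^2/7 - 3*x - 114/35.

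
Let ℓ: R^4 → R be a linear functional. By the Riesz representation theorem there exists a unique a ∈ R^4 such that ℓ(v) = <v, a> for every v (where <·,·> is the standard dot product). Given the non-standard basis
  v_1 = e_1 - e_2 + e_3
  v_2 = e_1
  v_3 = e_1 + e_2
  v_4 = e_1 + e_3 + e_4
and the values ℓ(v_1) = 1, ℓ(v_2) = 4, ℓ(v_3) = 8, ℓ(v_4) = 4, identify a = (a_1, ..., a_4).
a = (4, 4, 1, -1)

Write a = (a_1, ..., a_4) in the standard basis. For each basis vector v_i, ℓ(v_i) = <v_i, a> is a linear equation in the a_j's. Collect the n equations into a matrix system V a = ℓ, where row i of V is v_i (expressed in the standard basis). Since V is invertible (lower-triangular with 1s on the diagonal, up to permutation), solve by back-substitution:
  V =
[[1, -1, 1, 0],
 [1, 0, 0, 0],
 [1, 1, 0, 0],
 [1, 0, 1, 1]]
  V a = (1, 4, 8, 4)
Solving gives a = (4, 4, 1, -1).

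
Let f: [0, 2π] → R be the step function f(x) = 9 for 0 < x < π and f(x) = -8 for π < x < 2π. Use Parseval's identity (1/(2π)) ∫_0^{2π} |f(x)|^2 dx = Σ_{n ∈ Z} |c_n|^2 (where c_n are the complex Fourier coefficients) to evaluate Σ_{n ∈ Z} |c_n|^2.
Σ |c_n|^2 = 145/2

Parseval equates the L^2 energy of f (normalised by 1/(2π)) with the ℓ^2 sum of its Fourier coefficients: (1/(2π)) ∫_0^{2π} |f|^2 = Σ |c_n|^2.
Compute the left side: (1/(2π)) [∫_0^π 9^2 dx + ∫_π^{2π} (-8)^2 dx] = (1/(2π)) · (81π + 64π) = (81 + 64)/2 = 145/2.
So Σ_{n ∈ Z} |c_n|^2 = 145/2.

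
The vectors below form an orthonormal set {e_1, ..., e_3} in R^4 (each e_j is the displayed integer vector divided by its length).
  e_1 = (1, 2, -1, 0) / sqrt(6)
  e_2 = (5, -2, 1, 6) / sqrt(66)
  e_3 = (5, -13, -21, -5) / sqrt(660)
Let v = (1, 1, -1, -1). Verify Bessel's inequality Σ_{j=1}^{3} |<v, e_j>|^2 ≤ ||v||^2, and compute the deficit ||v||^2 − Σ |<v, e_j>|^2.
Σ |<v, e_j>|^2 = 17/5; ||v||^2 = 4; deficit = 3/5

Write each e_j = u_j / sqrt(<u_j, u_j>) where u_j is the displayed integer vector. Then <v, e_j> = <v, u_j> / sqrt(<u_j, u_j>), so |<v, e_j>|^2 = <v, u_j>^2 / <u_j, u_j>.
Coefficients: <v, e_1> = 4/sqrt(6), <v, e_2> = -4/sqrt(66), <v, e_3> = 18/sqrt(660).
Square and sum: Σ |<v, e_j>|^2 = 17/5.
Compute ||v||^2 = v·v = 4.
Deficit = 4 − 17/5 = 3/5 ≥ 0, confirming Bessel's inequality. (The deficit equals ||v − Σ <v,e_j> e_j||^2, the squared distance from v to span{e_j}.)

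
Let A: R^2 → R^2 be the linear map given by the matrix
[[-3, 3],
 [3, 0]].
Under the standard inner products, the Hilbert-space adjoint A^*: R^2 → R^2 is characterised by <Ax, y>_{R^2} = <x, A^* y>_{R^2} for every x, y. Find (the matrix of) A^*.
A^* = A^T =
[[-3, 3],
 [3, 0]]

For real matrices with standard dot products, the defining identity <Ax, y> = <x, A^* y> gives (Ax)^T y = x^T (A^*) y, i.e. x^T A^T y = x^T (A^*) y. Since this holds for all x, y, we must have A^* = A^T. Therefore
A^* =
[[-3, 3],
 [3, 0]].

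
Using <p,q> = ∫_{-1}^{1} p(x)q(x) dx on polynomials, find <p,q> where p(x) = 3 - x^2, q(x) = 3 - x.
<p,q> = 16

Expand the product: p(x)·q(x) = x^3 - 3*x^2 - 3*x + 9.
∫_{-1}^{1} of each monomial x^k gives [2/(k+1) if k even, 0 if k odd]. Integrating term-by-term (or equivalently evaluating the antiderivative F(x) = x^4/4 - x^3 - 3*x^2/2 + 9*x at the endpoints):
  F(1) − F(−1) = 27/4 − (-37/4) = 16.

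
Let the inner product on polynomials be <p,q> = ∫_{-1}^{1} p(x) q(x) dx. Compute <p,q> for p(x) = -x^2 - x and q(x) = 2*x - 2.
<p,q> = 0

Expand the product: p(x)·q(x) = -2*x^3 + 2*x.
∫_{-1}^{1} of each monomial x^k gives [2/(k+1) if k even, 0 if k odd]. Integrating term-by-term (or equivalently evaluating the antiderivative F(x) = -x^4/2 + x^2 at the endpoints):
  F(1) − F(−1) = 1/2 − (1/2) = 0.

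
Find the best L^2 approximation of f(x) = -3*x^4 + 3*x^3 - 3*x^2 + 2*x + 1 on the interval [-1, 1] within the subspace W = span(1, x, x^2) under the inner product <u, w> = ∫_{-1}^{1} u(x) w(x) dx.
g(x) = -39*x^2/7 + 19*x/5 + 44/35

The best approximation g ∈ W is the orthogonal projection of f onto W. Writing g = a_0 + a_1 x + a_2 x^2, the coefficients solve the normal equations G · a = b where
  G_{ij} = <φ_i, φ_j> and b_i = <f, φ_i>, with φ_0 = 1, φ_1 = x, φ_2 = x^2.
G =
  [2, 0, 2/3]
  [0, 2/3, 0]
  [2/3, 0, 2/5],
b = (-6/5, 38/15, -146/105).
Solving gives a_0 = 44/35, a_1 = 19/5, a_2 = -39/7, so
  g(x) = -39*x^2/7 + 19*x/5 + 44/35.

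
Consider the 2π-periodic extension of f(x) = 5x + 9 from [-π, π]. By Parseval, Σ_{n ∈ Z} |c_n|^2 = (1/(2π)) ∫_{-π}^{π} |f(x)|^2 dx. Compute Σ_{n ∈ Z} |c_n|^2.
Σ |c_n|^2 = 25π^2/3 + 81

Expand and integrate term by term over [-π, π]:
  ∫ (5x)^2 dx = 25·(2π^3/3); ∫ 2·5·(9)·x dx = 0 (odd integrand); ∫ 9^2 dx = 81·2π.
So (1/(2π)) ∫_{-π}^{π} (5x + 9)^2 dx = 25π^2/3 + 81 = 25π^2/3 + 81.
Parseval ⇒ Σ |c_n|^2 = 25π^2/3 + 81.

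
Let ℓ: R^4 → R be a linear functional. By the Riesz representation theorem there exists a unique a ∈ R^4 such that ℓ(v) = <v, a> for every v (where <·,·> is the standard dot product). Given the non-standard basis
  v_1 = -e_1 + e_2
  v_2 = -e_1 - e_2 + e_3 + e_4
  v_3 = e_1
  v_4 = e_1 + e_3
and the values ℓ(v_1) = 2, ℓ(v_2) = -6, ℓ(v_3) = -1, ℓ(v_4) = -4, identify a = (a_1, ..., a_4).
a = (-1, 1, -3, -3)

Write a = (a_1, ..., a_4) in the standard basis. For each basis vector v_i, ℓ(v_i) = <v_i, a> is a linear equation in the a_j's. Collect the n equations into a matrix system V a = ℓ, where row i of V is v_i (expressed in the standard basis). Since V is invertible (lower-triangular with 1s on the diagonal, up to permutation), solve by back-substitution:
  V =
[[-1, 1, 0, 0],
 [-1, -1, 1, 1],
 [1, 0, 0, 0],
 [1, 0, 1, 0]]
  V a = (2, -6, -1, -4)
Solving gives a = (-1, 1, -3, -3).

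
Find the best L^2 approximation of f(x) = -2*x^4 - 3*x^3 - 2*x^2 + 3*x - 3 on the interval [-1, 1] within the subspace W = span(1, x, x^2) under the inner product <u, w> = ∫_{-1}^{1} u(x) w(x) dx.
g(x) = -26*x^2/7 + 6*x/5 - 99/35

The best approximation g ∈ W is the orthogonal projection of f onto W. Writing g = a_0 + a_1 x + a_2 x^2, the coefficients solve the normal equations G · a = b where
  G_{ij} = <φ_i, φ_j> and b_i = <f, φ_i>, with φ_0 = 1, φ_1 = x, φ_2 = x^2.
G =
  [2, 0, 2/3]
  [0, 2/3, 0]
  [2/3, 0, 2/5],
b = (-122/15, 4/5, -118/35).
Solving gives a_0 = -99/35, a_1 = 6/5, a_2 = -26/7, so
  g(x) = -26*x^2/7 + 6*x/5 - 99/35.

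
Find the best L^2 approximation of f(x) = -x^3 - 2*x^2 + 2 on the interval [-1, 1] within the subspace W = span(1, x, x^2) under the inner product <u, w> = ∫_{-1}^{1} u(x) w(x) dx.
g(x) = -2*x^2 - 3*x/5 + 2

The best approximation g ∈ W is the orthogonal projection of f onto W. Writing g = a_0 + a_1 x + a_2 x^2, the coefficients solve the normal equations G · a = b where
  G_{ij} = <φ_i, φ_j> and b_i = <f, φ_i>, with φ_0 = 1, φ_1 = x, φ_2 = x^2.
G =
  [2, 0, 2/3]
  [0, 2/3, 0]
  [2/3, 0, 2/5],
b = (8/3, -2/5, 8/15).
Solving gives a_0 = 2, a_1 = -3/5, a_2 = -2, so
  g(x) = -2*x^2 - 3*x/5 + 2.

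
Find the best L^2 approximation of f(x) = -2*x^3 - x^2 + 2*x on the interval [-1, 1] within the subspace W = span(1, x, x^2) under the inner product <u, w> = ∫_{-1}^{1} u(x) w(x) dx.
g(x) = -x^2 + 4*x/5

The best approximation g ∈ W is the orthogonal projection of f onto W. Writing g = a_0 + a_1 x + a_2 x^2, the coefficients solve the normal equations G · a = b where
  G_{ij} = <φ_i, φ_j> and b_i = <f, φ_i>, with φ_0 = 1, φ_1 = x, φ_2 = x^2.
G =
  [2, 0, 2/3]
  [0, 2/3, 0]
  [2/3, 0, 2/5],
b = (-2/3, 8/15, -2/5).
Solving gives a_0 = 0, a_1 = 4/5, a_2 = -1, so
  g(x) = -x^2 + 4*x/5.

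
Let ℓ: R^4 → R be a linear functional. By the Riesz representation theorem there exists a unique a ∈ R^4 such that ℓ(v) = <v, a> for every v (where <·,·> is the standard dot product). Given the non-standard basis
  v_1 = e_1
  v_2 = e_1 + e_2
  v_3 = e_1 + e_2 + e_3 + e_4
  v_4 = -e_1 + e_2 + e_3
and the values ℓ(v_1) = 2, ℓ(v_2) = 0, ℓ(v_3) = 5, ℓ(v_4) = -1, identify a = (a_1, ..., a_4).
a = (2, -2, 3, 2)

Write a = (a_1, ..., a_4) in the standard basis. For each basis vector v_i, ℓ(v_i) = <v_i, a> is a linear equation in the a_j's. Collect the n equations into a matrix system V a = ℓ, where row i of V is v_i (expressed in the standard basis). Since V is invertible (lower-triangular with 1s on the diagonal, up to permutation), solve by back-substitution:
  V =
[[1, 0, 0, 0],
 [1, 1, 0, 0],
 [1, 1, 1, 1],
 [-1, 1, 1, 0]]
  V a = (2, 0, 5, -1)
Solving gives a = (2, -2, 3, 2).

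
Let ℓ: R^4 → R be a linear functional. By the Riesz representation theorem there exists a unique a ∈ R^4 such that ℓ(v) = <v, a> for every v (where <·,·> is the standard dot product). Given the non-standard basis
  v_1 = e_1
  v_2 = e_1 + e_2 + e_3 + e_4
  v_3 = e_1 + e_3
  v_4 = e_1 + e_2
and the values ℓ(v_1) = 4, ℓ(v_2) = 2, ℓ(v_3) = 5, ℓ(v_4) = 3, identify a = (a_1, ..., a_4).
a = (4, -1, 1, -2)

Write a = (a_1, ..., a_4) in the standard basis. For each basis vector v_i, ℓ(v_i) = <v_i, a> is a linear equation in the a_j's. Collect the n equations into a matrix system V a = ℓ, where row i of V is v_i (expressed in the standard basis). Since V is invertible (lower-triangular with 1s on the diagonal, up to permutation), solve by back-substitution:
  V =
[[1, 0, 0, 0],
 [1, 1, 1, 1],
 [1, 0, 1, 0],
 [1, 1, 0, 0]]
  V a = (4, 2, 5, 3)
Solving gives a = (4, -1, 1, -2).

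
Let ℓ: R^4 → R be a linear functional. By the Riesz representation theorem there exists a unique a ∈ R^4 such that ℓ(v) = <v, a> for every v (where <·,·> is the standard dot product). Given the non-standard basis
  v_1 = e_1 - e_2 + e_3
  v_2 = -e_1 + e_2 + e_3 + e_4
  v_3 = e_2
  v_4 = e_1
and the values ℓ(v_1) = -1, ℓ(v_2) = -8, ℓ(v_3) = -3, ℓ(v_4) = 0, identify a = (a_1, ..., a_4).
a = (0, -3, -4, -1)

Write a = (a_1, ..., a_4) in the standard basis. For each basis vector v_i, ℓ(v_i) = <v_i, a> is a linear equation in the a_j's. Collect the n equations into a matrix system V a = ℓ, where row i of V is v_i (expressed in the standard basis). Since V is invertible (lower-triangular with 1s on the diagonal, up to permutation), solve by back-substitution:
  V =
[[1, -1, 1, 0],
 [-1, 1, 1, 1],
 [0, 1, 0, 0],
 [1, 0, 0, 0]]
  V a = (-1, -8, -3, 0)
Solving gives a = (0, -3, -4, -1).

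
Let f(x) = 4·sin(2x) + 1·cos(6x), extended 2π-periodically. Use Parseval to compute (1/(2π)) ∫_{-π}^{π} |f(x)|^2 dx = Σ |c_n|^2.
Σ |c_n|^2 = 17/2

Expand |f|^2 and use orthogonality of {sin(nx), cos(mx)} on [-π, π]:
  ∫_{-π}^{π} sin(nx)^2 dx = π, ∫ cos(mx)^2 dx = π, and cross terms integrate to 0.
So ∫_{-π}^{π} f(x)^2 dx = 4^2 · π + 1^2 · π = (16 + 1)π.
Divide by 2π: (16 + 1)/2 = 17/2.
By Parseval, this equals Σ |c_n|^2.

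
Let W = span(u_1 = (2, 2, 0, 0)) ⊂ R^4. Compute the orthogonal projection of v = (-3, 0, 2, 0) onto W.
proj_W(v) = (-3/2, -3/2, 0, 0)

Set up U = [u_1 | ... | u_1] ∈ R^(4×1). The projector onto W = col(U) is P = U (U^T U)^(-1) U^T.
Compute U^T U =
  [8],
and U^T v = (-6).
Solve U^T U · c = U^T v for the coefficients: c = (-3/4). The projection is proj_W(v) = U c.
Check: (v - proj_W(v)) · u_1 = 0  (should be 0).
Result: proj_W(v) = (-3/2, -3/2, 0, 0).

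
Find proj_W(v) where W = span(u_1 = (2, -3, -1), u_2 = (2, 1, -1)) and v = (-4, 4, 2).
proj_W(v) = (-4, 4, 2)

Set up U = [u_1 | ... | u_2] ∈ R^(3×2). The projector onto W = col(U) is P = U (U^T U)^(-1) U^T.
Compute U^T U =
  [14, 2]
  [2, 6],
and U^T v = (-22, -6).
Solve U^T U · c = U^T v for the coefficients: c = (-3/2, -1/2). The projection is proj_W(v) = U c.
Check: (v - proj_W(v)) · u_1 = 0  (should be 0).
Check: (v - proj_W(v)) · u_2 = 0  (should be 0).
Result: proj_W(v) = (-4, 4, 2).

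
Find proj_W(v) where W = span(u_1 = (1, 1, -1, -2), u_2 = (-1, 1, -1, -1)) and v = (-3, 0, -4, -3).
proj_W(v) = (-51/19, 47/19, -47/19, -45/19)

Set up U = [u_1 | ... | u_2] ∈ R^(4×2). The projector onto W = col(U) is P = U (U^T U)^(-1) U^T.
Compute U^T U =
  [7, 3]
  [3, 4],
and U^T v = (7, 10).
Solve U^T U · c = U^T v for the coefficients: c = (-2/19, 49/19). The projection is proj_W(v) = U c.
Check: (v - proj_W(v)) · u_1 = 0  (should be 0).
Check: (v - proj_W(v)) · u_2 = 0  (should be 0).
Result: proj_W(v) = (-51/19, 47/19, -47/19, -45/19).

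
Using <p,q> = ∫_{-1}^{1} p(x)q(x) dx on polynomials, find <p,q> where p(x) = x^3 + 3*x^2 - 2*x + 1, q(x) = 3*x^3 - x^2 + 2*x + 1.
<p,q> = -134/105

Expand the product: p(x)·q(x) = 3*x^6 + 8*x^5 - 7*x^4 + 12*x^3 - 2*x^2 + 1.
∫_{-1}^{1} of each monomial x^k gives [2/(k+1) if k even, 0 if k odd]. Integrating term-by-term (or equivalently evaluating the antiderivative F(x) = 3*x^7/7 + 4*x^6/3 - 7*x^5/5 + 3*x^4 - 2*x^3/3 + x at the endpoints):
  F(1) − F(−1) = 388/105 − (174/35) = -134/105.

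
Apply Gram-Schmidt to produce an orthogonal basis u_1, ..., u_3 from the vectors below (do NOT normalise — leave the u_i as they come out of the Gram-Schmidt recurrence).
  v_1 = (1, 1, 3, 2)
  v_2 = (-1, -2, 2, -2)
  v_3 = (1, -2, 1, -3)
Orthogonal basis:
  u_1 = (1, 1, 3, 2)
  u_2 = (-14/15, -29/15, 11/5, -28/15)
  u_3 = (198/97, -25/194, -5/194, -89/97)

Apply the Gram-Schmidt recurrence
  u_1 = v_1
  u_i = v_i − Σ_{j<i} ((v_i · u_j) / (u_j · u_j)) · u_j.

Step by step this gives:
  u_1 = (1, 1, 3, 2)
  u_2 = (-14/15, -29/15, 11/5, -28/15)
  u_3 = (198/97, -25/194, -5/194, -89/97)

Orthogonality check:
  u_2 · u_1 = 0 (should be 0)
  u_3 · u_1 = 0 (should be 0)
  u_3 · u_2 = 0 (should be 0)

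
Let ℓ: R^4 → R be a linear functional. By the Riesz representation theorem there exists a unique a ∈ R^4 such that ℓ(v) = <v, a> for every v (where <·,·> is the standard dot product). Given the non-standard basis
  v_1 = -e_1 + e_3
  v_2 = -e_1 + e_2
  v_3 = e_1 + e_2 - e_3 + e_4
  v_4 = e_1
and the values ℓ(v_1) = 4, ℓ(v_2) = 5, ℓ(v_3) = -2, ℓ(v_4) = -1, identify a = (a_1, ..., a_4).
a = (-1, 4, 3, -2)

Write a = (a_1, ..., a_4) in the standard basis. For each basis vector v_i, ℓ(v_i) = <v_i, a> is a linear equation in the a_j's. Collect the n equations into a matrix system V a = ℓ, where row i of V is v_i (expressed in the standard basis). Since V is invertible (lower-triangular with 1s on the diagonal, up to permutation), solve by back-substitution:
  V =
[[-1, 0, 1, 0],
 [-1, 1, 0, 0],
 [1, 1, -1, 1],
 [1, 0, 0, 0]]
  V a = (4, 5, -2, -1)
Solving gives a = (-1, 4, 3, -2).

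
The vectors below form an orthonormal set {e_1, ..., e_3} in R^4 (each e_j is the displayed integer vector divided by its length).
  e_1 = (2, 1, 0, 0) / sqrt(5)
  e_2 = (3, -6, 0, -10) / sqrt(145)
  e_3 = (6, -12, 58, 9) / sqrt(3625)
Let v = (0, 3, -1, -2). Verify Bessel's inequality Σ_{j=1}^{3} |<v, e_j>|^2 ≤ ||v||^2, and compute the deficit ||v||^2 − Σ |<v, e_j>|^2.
Σ |<v, e_j>|^2 = 661/125; ||v||^2 = 14; deficit = 1089/125

Write each e_j = u_j / sqrt(<u_j, u_j>) where u_j is the displayed integer vector. Then <v, e_j> = <v, u_j> / sqrt(<u_j, u_j>), so |<v, e_j>|^2 = <v, u_j>^2 / <u_j, u_j>.
Coefficients: <v, e_1> = 3/sqrt(5), <v, e_2> = 2/sqrt(145), <v, e_3> = -112/sqrt(3625).
Square and sum: Σ |<v, e_j>|^2 = 661/125.
Compute ||v||^2 = v·v = 14.
Deficit = 14 − 661/125 = 1089/125 ≥ 0, confirming Bessel's inequality. (The deficit equals ||v − Σ <v,e_j> e_j||^2, the squared distance from v to span{e_j}.)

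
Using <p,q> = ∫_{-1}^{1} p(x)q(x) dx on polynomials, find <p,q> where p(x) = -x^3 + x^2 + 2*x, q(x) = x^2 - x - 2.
<p,q> = -28/15

Expand the product: p(x)·q(x) = -x^5 + 2*x^4 + 3*x^3 - 4*x^2 - 4*x.
∫_{-1}^{1} of each monomial x^k gives [2/(k+1) if k even, 0 if k odd]. Integrating term-by-term (or equivalently evaluating the antiderivative F(x) = -x^6/6 + 2*x^5/5 + 3*x^4/4 - 4*x^3/3 - 2*x^2 at the endpoints):
  F(1) − F(−1) = -47/20 − (-29/60) = -28/15.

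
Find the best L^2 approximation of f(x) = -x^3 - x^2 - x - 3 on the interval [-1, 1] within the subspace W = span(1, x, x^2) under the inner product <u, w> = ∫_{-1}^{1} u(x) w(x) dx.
g(x) = -x^2 - 8*x/5 - 3

The best approximation g ∈ W is the orthogonal projection of f onto W. Writing g = a_0 + a_1 x + a_2 x^2, the coefficients solve the normal equations G · a = b where
  G_{ij} = <φ_i, φ_j> and b_i = <f, φ_i>, with φ_0 = 1, φ_1 = x, φ_2 = x^2.
G =
  [2, 0, 2/3]
  [0, 2/3, 0]
  [2/3, 0, 2/5],
b = (-20/3, -16/15, -12/5).
Solving gives a_0 = -3, a_1 = -8/5, a_2 = -1, so
  g(x) = -x^2 - 8*x/5 - 3.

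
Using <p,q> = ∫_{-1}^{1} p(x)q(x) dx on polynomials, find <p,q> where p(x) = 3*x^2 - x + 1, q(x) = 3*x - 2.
<p,q> = -10

Expand the product: p(x)·q(x) = 9*x^3 - 9*x^2 + 5*x - 2.
∫_{-1}^{1} of each monomial x^k gives [2/(k+1) if k even, 0 if k odd]. Integrating term-by-term (or equivalently evaluating the antiderivative F(x) = 9*x^4/4 - 3*x^3 + 5*x^2/2 - 2*x at the endpoints):
  F(1) − F(−1) = -1/4 − (39/4) = -10.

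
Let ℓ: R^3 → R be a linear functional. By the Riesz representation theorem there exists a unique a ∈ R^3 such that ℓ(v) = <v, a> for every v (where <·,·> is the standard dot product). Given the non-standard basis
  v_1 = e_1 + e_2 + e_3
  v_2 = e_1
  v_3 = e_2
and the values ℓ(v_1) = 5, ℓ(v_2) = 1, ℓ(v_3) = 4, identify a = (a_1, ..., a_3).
a = (1, 4, 0)

Write a = (a_1, ..., a_3) in the standard basis. For each basis vector v_i, ℓ(v_i) = <v_i, a> is a linear equation in the a_j's. Collect the n equations into a matrix system V a = ℓ, where row i of V is v_i (expressed in the standard basis). Since V is invertible (lower-triangular with 1s on the diagonal, up to permutation), solve by back-substitution:
  V =
[[1, 1, 1],
 [1, 0, 0],
 [0, 1, 0]]
  V a = (5, 1, 4)
Solving gives a = (1, 4, 0).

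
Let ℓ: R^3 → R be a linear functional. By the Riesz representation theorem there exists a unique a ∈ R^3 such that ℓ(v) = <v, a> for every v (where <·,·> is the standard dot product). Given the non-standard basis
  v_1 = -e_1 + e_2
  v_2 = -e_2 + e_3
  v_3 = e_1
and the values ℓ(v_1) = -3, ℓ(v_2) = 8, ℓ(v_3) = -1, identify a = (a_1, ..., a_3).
a = (-1, -4, 4)

Write a = (a_1, ..., a_3) in the standard basis. For each basis vector v_i, ℓ(v_i) = <v_i, a> is a linear equation in the a_j's. Collect the n equations into a matrix system V a = ℓ, where row i of V is v_i (expressed in the standard basis). Since V is invertible (lower-triangular with 1s on the diagonal, up to permutation), solve by back-substitution:
  V =
[[-1, 1, 0],
 [0, -1, 1],
 [1, 0, 0]]
  V a = (-3, 8, -1)
Solving gives a = (-1, -4, 4).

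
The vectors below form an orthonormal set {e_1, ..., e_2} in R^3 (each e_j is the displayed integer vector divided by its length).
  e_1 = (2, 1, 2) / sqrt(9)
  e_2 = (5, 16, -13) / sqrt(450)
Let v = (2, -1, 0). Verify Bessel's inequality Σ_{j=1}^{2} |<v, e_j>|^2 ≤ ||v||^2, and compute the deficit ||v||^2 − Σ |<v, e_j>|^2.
Σ |<v, e_j>|^2 = 27/25; ||v||^2 = 5; deficit = 98/25

Write each e_j = u_j / sqrt(<u_j, u_j>) where u_j is the displayed integer vector. Then <v, e_j> = <v, u_j> / sqrt(<u_j, u_j>), so |<v, e_j>|^2 = <v, u_j>^2 / <u_j, u_j>.
Coefficients: <v, e_1> = 3/sqrt(9), <v, e_2> = -6/sqrt(450).
Square and sum: Σ |<v, e_j>|^2 = 27/25.
Compute ||v||^2 = v·v = 5.
Deficit = 5 − 27/25 = 98/25 ≥ 0, confirming Bessel's inequality. (The deficit equals ||v − Σ <v,e_j> e_j||^2, the squared distance from v to span{e_j}.)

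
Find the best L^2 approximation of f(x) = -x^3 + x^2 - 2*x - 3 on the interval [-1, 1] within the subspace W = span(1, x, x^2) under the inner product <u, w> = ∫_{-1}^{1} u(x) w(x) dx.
g(x) = x^2 - 13*x/5 - 3

The best approximation g ∈ W is the orthogonal projection of f onto W. Writing g = a_0 + a_1 x + a_2 x^2, the coefficients solve the normal equations G · a = b where
  G_{ij} = <φ_i, φ_j> and b_i = <f, φ_i>, with φ_0 = 1, φ_1 = x, φ_2 = x^2.
G =
  [2, 0, 2/3]
  [0, 2/3, 0]
  [2/3, 0, 2/5],
b = (-16/3, -26/15, -8/5).
Solving gives a_0 = -3, a_1 = -13/5, a_2 = 1, so
  g(x) = x^2 - 13*x/5 - 3.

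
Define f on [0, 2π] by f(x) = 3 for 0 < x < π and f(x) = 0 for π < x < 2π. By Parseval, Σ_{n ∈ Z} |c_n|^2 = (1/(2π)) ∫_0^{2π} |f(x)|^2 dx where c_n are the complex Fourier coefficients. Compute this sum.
Σ |c_n|^2 = 9/2

Parseval equates the L^2 energy of f (normalised by 1/(2π)) with the ℓ^2 sum of its Fourier coefficients: (1/(2π)) ∫_0^{2π} |f|^2 = Σ |c_n|^2.
Compute the left side: (1/(2π)) [∫_0^π 3^2 dx + ∫_π^{2π} 0^2 dx] = (1/(2π)) · (9π + 0π) = (9 + 0)/2 = 9/2.
So Σ_{n ∈ Z} |c_n|^2 = 9/2.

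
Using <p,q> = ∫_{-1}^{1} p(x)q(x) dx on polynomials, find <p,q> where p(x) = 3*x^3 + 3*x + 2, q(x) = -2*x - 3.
<p,q> = -92/5

Expand the product: p(x)·q(x) = -6*x^4 - 9*x^3 - 6*x^2 - 13*x - 6.
∫_{-1}^{1} of each monomial x^k gives [2/(k+1) if k even, 0 if k odd]. Integrating term-by-term (or equivalently evaluating the antiderivative F(x) = -6*x^5/5 - 9*x^4/4 - 2*x^3 - 13*x^2/2 - 6*x at the endpoints):
  F(1) − F(−1) = -359/20 − (9/20) = -92/5.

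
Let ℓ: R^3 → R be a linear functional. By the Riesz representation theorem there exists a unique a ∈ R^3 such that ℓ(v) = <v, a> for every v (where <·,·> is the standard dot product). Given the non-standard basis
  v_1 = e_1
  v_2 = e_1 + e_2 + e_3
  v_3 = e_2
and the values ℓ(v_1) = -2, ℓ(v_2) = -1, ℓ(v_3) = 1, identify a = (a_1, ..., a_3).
a = (-2, 1, 0)

Write a = (a_1, ..., a_3) in the standard basis. For each basis vector v_i, ℓ(v_i) = <v_i, a> is a linear equation in the a_j's. Collect the n equations into a matrix system V a = ℓ, where row i of V is v_i (expressed in the standard basis). Since V is invertible (lower-triangular with 1s on the diagonal, up to permutation), solve by back-substitution:
  V =
[[1, 0, 0],
 [1, 1, 1],
 [0, 1, 0]]
  V a = (-2, -1, 1)
Solving gives a = (-2, 1, 0).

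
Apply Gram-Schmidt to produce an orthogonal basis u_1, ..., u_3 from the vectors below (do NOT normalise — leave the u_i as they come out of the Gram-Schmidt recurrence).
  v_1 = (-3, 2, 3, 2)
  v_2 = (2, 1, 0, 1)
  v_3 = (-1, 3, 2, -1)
Orthogonal basis:
  u_1 = (-3, 2, 3, 2)
  u_2 = (23/13, 15/13, 3/13, 15/13)
  u_3 = (15/76, 137/76, 35/76, -167/76)

Apply the Gram-Schmidt recurrence
  u_1 = v_1
  u_i = v_i − Σ_{j<i} ((v_i · u_j) / (u_j · u_j)) · u_j.

Step by step this gives:
  u_1 = (-3, 2, 3, 2)
  u_2 = (23/13, 15/13, 3/13, 15/13)
  u_3 = (15/76, 137/76, 35/76, -167/76)

Orthogonality check:
  u_2 · u_1 = 0 (should be 0)
  u_3 · u_1 = 0 (should be 0)
  u_3 · u_2 = 0 (should be 0)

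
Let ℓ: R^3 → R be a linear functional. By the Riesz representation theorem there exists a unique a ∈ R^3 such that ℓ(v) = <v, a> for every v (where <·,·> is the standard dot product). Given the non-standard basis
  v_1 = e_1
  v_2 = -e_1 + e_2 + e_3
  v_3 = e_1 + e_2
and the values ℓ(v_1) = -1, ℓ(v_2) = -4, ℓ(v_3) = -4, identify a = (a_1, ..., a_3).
a = (-1, -3, -2)

Write a = (a_1, ..., a_3) in the standard basis. For each basis vector v_i, ℓ(v_i) = <v_i, a> is a linear equation in the a_j's. Collect the n equations into a matrix system V a = ℓ, where row i of V is v_i (expressed in the standard basis). Since V is invertible (lower-triangular with 1s on the diagonal, up to permutation), solve by back-substitution:
  V =
[[1, 0, 0],
 [-1, 1, 1],
 [1, 1, 0]]
  V a = (-1, -4, -4)
Solving gives a = (-1, -3, -2).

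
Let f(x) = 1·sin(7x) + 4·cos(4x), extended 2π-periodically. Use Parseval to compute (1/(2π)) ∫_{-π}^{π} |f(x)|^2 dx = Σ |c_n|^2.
Σ |c_n|^2 = 17/2

Expand |f|^2 and use orthogonality of {sin(nx), cos(mx)} on [-π, π]:
  ∫_{-π}^{π} sin(nx)^2 dx = π, ∫ cos(mx)^2 dx = π, and cross terms integrate to 0.
So ∫_{-π}^{π} f(x)^2 dx = 1^2 · π + 4^2 · π = (1 + 16)π.
Divide by 2π: (1 + 16)/2 = 17/2.
By Parseval, this equals Σ |c_n|^2.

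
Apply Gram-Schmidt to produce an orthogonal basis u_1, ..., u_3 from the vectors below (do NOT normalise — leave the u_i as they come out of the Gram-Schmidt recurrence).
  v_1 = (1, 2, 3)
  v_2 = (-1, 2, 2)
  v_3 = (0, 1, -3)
Orthogonal basis:
  u_1 = (1, 2, 3)
  u_2 = (-23/14, 5/7, 1/14)
  u_3 = (34/45, 17/9, -68/45)

Apply the Gram-Schmidt recurrence
  u_1 = v_1
  u_i = v_i − Σ_{j<i} ((v_i · u_j) / (u_j · u_j)) · u_j.

Step by step this gives:
  u_1 = (1, 2, 3)
  u_2 = (-23/14, 5/7, 1/14)
  u_3 = (34/45, 17/9, -68/45)

Orthogonality check:
  u_2 · u_1 = 0 (should be 0)
  u_3 · u_1 = 0 (should be 0)
  u_3 · u_2 = 0 (should be 0)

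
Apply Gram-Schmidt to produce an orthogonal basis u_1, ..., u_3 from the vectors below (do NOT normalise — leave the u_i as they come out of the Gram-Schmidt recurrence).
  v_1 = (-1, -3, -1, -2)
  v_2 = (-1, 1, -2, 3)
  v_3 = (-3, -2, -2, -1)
Orthogonal basis:
  u_1 = (-1, -3, -1, -2)
  u_2 = (-7/5, -1/5, -12/5, 11/5)
  u_3 = (-4/3, 5/7, 5/21, -11/21)

Apply the Gram-Schmidt recurrence
  u_1 = v_1
  u_i = v_i − Σ_{j<i} ((v_i · u_j) / (u_j · u_j)) · u_j.

Step by step this gives:
  u_1 = (-1, -3, -1, -2)
  u_2 = (-7/5, -1/5, -12/5, 11/5)
  u_3 = (-4/3, 5/7, 5/21, -11/21)

Orthogonality check:
  u_2 · u_1 = 0 (should be 0)
  u_3 · u_1 = 0 (should be 0)
  u_3 · u_2 = 0 (should be 0)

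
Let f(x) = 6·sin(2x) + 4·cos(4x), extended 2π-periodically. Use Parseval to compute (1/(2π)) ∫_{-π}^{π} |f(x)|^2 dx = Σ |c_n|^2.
Σ |c_n|^2 = 26

Expand |f|^2 and use orthogonality of {sin(nx), cos(mx)} on [-π, π]:
  ∫_{-π}^{π} sin(nx)^2 dx = π, ∫ cos(mx)^2 dx = π, and cross terms integrate to 0.
So ∫_{-π}^{π} f(x)^2 dx = 6^2 · π + 4^2 · π = (36 + 16)π.
Divide by 2π: (36 + 16)/2 = 26.
By Parseval, this equals Σ |c_n|^2.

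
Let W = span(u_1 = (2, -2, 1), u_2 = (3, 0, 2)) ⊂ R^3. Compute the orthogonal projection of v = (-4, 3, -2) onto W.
proj_W(v) = (-208/53, 160/53, -112/53)

Set up U = [u_1 | ... | u_2] ∈ R^(3×2). The projector onto W = col(U) is P = U (U^T U)^(-1) U^T.
Compute U^T U =
  [9, 8]
  [8, 13],
and U^T v = (-16, -16).
Solve U^T U · c = U^T v for the coefficients: c = (-80/53, -16/53). The projection is proj_W(v) = U c.
Check: (v - proj_W(v)) · u_1 = 0  (should be 0).
Check: (v - proj_W(v)) · u_2 = 0  (should be 0).
Result: proj_W(v) = (-208/53, 160/53, -112/53).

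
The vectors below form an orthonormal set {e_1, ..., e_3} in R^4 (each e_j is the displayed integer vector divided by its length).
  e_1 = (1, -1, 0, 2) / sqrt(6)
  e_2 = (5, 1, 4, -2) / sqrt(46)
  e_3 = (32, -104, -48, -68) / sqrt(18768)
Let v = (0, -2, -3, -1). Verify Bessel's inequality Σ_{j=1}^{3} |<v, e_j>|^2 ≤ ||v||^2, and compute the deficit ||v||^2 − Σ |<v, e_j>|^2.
Σ |<v, e_j>|^2 = 213/17; ||v||^2 = 14; deficit = 25/17

Write each e_j = u_j / sqrt(<u_j, u_j>) where u_j is the displayed integer vector. Then <v, e_j> = <v, u_j> / sqrt(<u_j, u_j>), so |<v, e_j>|^2 = <v, u_j>^2 / <u_j, u_j>.
Coefficients: <v, e_1> = 0/sqrt(6), <v, e_2> = -12/sqrt(46), <v, e_3> = 420/sqrt(18768).
Square and sum: Σ |<v, e_j>|^2 = 213/17.
Compute ||v||^2 = v·v = 14.
Deficit = 14 − 213/17 = 25/17 ≥ 0, confirming Bessel's inequality. (The deficit equals ||v − Σ <v,e_j> e_j||^2, the squared distance from v to span{e_j}.)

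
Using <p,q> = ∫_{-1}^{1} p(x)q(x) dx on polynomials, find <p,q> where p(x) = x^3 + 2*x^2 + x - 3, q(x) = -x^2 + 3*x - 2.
<p,q> = 206/15

Expand the product: p(x)·q(x) = -x^5 + x^4 + 3*x^3 + 2*x^2 - 11*x + 6.
∫_{-1}^{1} of each monomial x^k gives [2/(k+1) if k even, 0 if k odd]. Integrating term-by-term (or equivalently evaluating the antiderivative F(x) = -x^6/6 + x^5/5 + 3*x^4/4 + 2*x^3/3 - 11*x^2/2 + 6*x at the endpoints):
  F(1) − F(−1) = 39/20 − (-707/60) = 206/15.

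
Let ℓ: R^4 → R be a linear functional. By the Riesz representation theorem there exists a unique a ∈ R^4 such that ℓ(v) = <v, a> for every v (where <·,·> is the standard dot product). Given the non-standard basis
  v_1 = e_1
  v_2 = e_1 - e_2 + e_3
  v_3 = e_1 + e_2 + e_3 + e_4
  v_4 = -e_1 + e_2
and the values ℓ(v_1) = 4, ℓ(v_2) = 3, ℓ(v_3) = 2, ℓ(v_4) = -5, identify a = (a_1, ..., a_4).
a = (4, -1, -2, 1)

Write a = (a_1, ..., a_4) in the standard basis. For each basis vector v_i, ℓ(v_i) = <v_i, a> is a linear equation in the a_j's. Collect the n equations into a matrix system V a = ℓ, where row i of V is v_i (expressed in the standard basis). Since V is invertible (lower-triangular with 1s on the diagonal, up to permutation), solve by back-substitution:
  V =
[[1, 0, 0, 0],
 [1, -1, 1, 0],
 [1, 1, 1, 1],
 [-1, 1, 0, 0]]
  V a = (4, 3, 2, -5)
Solving gives a = (4, -1, -2, 1).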